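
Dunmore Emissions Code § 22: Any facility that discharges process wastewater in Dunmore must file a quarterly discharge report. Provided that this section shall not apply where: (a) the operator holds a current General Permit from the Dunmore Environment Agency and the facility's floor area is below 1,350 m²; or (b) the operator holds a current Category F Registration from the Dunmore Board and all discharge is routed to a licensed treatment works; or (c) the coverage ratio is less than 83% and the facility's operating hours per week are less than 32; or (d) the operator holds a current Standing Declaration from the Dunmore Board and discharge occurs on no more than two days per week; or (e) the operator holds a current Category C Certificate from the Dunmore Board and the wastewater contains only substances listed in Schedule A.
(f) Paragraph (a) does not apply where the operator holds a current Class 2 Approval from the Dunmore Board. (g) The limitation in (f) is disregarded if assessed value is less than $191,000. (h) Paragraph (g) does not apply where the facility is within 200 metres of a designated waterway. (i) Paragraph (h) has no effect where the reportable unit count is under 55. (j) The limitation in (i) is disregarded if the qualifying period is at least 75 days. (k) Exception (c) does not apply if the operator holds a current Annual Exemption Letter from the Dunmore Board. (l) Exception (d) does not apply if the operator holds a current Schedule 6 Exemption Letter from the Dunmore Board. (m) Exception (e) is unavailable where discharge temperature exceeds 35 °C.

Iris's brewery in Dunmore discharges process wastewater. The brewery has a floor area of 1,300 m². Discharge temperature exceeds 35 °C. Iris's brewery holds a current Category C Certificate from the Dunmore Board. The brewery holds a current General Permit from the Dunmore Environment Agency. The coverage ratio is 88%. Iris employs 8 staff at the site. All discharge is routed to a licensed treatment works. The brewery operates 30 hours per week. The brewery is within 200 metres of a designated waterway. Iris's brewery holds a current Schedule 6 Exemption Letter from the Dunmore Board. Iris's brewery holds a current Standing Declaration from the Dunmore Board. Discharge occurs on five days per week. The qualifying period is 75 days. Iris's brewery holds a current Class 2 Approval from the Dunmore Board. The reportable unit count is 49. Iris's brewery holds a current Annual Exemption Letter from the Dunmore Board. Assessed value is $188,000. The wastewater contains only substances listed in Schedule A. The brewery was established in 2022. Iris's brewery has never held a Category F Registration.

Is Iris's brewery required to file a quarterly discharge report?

Yes — Iris's brewery must file a quarterly discharge report.

Exception (a) is satisfied on its face — a current General Permit is held; the facility's floor area is 1,300 m², below the 1,350 m² limit. But: (f) operates against (a): a current Class 2 Approval is held. (g) applies (assessed value is $188,000, less than the $191,000 limit), but is overridden by (h): (h) applies — the brewery is within 200 m of a designated waterway. (i) would limit (h) — the reportable unit count is 49, under the 55 limit — but (j) sets (i) aside: (j) applies — the qualifying period is 75 days, meeting the 75 days threshold. (a) is therefore removed.
Exception (b) does not apply: there is no Category F Registration in force.
Exception (c) requires that the coverage ratio is less than 83%; but the coverage ratio is 88%, not less than 83%, so (c) is unavailable.
Exception (d) fails — discharge occurs on five days per week.
Exception (e)'s conditions are all satisfied: a current Category C Certificate is held; the wastewater is Schedule-A-only. However, paragraph (m) must be considered: (m) operates against (e): discharge temperature exceeds 35 °C. So (e) is unavailable.
No exception applies. The general rule governs.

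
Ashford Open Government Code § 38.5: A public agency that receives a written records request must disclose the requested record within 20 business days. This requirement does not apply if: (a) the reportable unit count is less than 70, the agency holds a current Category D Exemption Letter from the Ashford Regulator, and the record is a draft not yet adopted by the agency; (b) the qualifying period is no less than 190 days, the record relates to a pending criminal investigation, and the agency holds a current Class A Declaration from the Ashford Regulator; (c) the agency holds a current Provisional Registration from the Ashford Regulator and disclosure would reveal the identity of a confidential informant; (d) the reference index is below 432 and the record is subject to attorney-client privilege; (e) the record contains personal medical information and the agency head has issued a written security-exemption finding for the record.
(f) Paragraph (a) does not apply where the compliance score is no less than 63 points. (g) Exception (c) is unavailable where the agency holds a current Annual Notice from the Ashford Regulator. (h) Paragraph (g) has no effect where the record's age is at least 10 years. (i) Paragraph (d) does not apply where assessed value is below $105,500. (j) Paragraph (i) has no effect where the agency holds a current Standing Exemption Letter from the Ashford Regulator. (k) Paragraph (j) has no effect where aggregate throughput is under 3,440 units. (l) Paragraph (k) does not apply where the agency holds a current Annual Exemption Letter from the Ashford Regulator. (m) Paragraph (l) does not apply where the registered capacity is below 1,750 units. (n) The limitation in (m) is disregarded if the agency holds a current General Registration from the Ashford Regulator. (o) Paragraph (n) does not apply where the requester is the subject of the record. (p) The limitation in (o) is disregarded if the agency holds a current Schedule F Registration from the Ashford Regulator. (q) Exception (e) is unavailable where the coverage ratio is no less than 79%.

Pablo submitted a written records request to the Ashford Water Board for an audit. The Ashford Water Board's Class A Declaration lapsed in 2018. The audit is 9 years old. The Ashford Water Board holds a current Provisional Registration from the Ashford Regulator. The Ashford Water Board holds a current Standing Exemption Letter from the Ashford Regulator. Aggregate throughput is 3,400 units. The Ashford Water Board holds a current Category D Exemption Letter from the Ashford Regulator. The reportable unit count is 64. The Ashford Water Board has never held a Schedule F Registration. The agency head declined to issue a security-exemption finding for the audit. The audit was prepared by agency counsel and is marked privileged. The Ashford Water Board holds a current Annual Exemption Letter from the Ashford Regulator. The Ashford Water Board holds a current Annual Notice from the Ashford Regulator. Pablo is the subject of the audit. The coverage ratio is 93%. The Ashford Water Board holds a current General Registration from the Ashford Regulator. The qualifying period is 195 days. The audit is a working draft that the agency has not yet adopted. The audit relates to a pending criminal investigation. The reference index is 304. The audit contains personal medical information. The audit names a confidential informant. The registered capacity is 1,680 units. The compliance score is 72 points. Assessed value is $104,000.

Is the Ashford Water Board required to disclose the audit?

All of (a)'s requirements are met (the reportable unit count is 64, less than the 70 limit; a current Category D Exemption Letter is held; the audit is an unadopted draft). Turning to paragraph (f): (f) operates against (a): the compliance score is 72 points, meeting the 63 points threshold. (a) is therefore removed.
Exception (b) fails — the Class A Declaration is not current.
Exception (c): a current Provisional Registration is held; the audit names a confidential informant — every condition holds. Turning to paragraphs (g)–(h): (g) operates against (c): a current Annual Notice is held. (h) is not engaged (the record's age is 9 years, short of 10 years), so (g) stands. (c) is therefore removed.
All of (d)'s requirements are met (the reference index is 304, below the 432 limit; the audit is privileged). However, paragraphs (i)–(p) must be considered: (i) is triggered — assessed value is $104,000, below the $105,500 limit. (j) is triggered (a current Standing Exemption Letter is held), but yields to (k): (k) is engaged — aggregate throughput is 3,400 units, under the 3,440 units limit. (l) is triggered (a current Annual Exemption Letter is held), but is set aside by (m): (m) is engaged — the registered capacity is 1,680 units, below the 1,750 units limit. (n) is engaged (a current General Registration is held), but yields to (o): (o) is engaged — Pablo is the subject of the audit. (p) is not triggered (no current Schedule F Registration is held), so (o) stands. So (d) is unavailable.
Exception (e) requires that the agency head has issued a written security-exemption finding for the record; but the agency head declined to issue a security-exemption finding, so (e) is unavailable.
None of the exceptions is available; § 38.5 applies in full.

Yes — the Ashford Water Board must disclose the audit.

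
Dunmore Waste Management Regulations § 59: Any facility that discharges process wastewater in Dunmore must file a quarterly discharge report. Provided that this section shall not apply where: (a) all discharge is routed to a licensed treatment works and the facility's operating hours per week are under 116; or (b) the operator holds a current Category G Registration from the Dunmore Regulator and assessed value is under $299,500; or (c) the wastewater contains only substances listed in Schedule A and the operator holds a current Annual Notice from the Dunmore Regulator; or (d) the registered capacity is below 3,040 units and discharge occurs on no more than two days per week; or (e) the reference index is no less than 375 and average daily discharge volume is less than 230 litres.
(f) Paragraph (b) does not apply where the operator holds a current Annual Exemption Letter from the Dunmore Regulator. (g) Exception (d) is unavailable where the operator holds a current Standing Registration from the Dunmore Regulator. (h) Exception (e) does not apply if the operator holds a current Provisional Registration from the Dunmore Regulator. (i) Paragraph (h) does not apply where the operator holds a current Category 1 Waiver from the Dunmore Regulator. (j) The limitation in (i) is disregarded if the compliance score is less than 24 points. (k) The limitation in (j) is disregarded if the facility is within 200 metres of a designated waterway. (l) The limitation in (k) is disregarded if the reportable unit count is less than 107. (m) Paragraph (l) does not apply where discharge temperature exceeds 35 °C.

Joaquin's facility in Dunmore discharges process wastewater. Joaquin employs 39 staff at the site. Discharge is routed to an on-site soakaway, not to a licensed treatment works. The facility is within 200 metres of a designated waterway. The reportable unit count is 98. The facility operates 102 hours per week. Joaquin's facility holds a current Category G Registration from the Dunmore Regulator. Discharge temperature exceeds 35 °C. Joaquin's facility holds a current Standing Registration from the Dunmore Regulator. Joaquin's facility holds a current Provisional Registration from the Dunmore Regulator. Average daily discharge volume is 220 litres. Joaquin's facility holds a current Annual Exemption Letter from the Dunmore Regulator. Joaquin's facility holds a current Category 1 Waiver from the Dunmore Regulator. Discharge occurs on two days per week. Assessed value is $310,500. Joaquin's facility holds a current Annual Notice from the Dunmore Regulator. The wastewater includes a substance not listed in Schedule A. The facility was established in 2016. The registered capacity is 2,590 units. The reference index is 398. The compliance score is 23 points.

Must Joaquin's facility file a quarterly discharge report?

Exception (a) requires that all discharge is routed to a licensed treatment works; but discharge is not routed to a licensed treatment works, so (a) is unavailable.
Exception (b) requires that assessed value is under $299,500; but assessed value is $310,500, not under $299,500, so (b) is unavailable.
Exception (c) fails — the wastewater includes a non-Schedule-A substance.
Exception (d) is satisfied on its face — the registered capacity is 2,590 units, below the 3,040 units limit; discharge occurs on no more than two days per week. Turning to paragraph (g): (g) operates — a current Standing Registration is held. (d) is therefore removed.
Exception (e): the reference index is 398, meeting the 375 threshold; average daily discharge volume is 220 litres, less than the 230 litres limit — every condition holds. Applying paragraphs (h)–(m): (h) would limit (e) — a current Provisional Registration is held — but (i) sets (h) aside: (i) operates against (h): a current Category 1 Waiver is held. (j) is engaged (the compliance score is 23 points, less than the 24 points limit), but is overridden by (k): (k) applies — the facility is within 200 m of a designated waterway. (l) would limit (k) — the reportable unit count is 98, less than the 107 limit — but (m) sets (l) aside: (m) is triggered — discharge temperature exceeds 35 °C. Exception (e) stands.

No — exception (e) applies; Joaquin's facility is not required to file a quarterly discharge report.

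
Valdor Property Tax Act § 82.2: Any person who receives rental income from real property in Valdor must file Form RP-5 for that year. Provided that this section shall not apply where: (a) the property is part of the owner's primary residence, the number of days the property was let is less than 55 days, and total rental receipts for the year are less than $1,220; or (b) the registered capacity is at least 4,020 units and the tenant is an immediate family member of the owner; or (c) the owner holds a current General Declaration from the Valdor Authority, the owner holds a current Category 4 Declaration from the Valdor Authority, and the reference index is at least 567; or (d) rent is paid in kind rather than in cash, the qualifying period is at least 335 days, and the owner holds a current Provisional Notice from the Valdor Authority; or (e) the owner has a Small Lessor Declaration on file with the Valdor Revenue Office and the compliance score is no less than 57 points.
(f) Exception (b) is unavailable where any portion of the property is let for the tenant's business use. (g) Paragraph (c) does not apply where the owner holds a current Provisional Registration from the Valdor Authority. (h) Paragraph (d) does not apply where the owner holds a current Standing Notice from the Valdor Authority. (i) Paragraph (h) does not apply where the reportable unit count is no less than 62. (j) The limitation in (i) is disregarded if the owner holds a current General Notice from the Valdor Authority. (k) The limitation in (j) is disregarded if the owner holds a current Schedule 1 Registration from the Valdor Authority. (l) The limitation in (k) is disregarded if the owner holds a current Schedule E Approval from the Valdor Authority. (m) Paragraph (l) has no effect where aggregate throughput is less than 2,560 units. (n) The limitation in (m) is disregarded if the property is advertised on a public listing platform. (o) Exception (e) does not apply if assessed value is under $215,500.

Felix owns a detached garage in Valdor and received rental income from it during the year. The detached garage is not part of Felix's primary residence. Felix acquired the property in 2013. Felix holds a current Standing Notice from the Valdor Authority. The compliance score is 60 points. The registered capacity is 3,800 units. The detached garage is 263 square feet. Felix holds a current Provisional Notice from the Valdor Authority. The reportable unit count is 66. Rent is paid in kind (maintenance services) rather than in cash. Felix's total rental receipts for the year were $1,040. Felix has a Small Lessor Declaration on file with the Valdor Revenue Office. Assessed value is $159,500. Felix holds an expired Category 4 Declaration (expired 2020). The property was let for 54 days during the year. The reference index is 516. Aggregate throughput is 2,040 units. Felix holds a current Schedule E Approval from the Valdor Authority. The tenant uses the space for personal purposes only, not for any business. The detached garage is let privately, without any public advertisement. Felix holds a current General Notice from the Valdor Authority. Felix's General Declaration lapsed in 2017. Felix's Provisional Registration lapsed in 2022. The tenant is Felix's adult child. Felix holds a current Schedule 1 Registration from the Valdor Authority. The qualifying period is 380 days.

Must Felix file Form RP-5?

Exception (a) fails — the detached garage is not part of the primary residence.
Exception (b) requires that the registered capacity is at least 4,020 units; but the registered capacity is 3,800 units, short of 4,020 units, so (b) is unavailable.
Exception (c) requires that the owner holds a current General Declaration from the Valdor Authority; but no current General Declaration is held, so (c) is unavailable.
Exception (d)'s conditions are all satisfied: rent is paid in kind; the qualifying period is 380 days, meeting the 335 days threshold; a current Provisional Notice is held. Applying paragraphs (h)–(n): (h) would limit (d) — a current Standing Notice is held — but (i) sets (h) aside: (i) operates against (h): the reportable unit count is 66, meeting the 62 threshold. (j) would limit (i) — a current General Notice is held — but (k) sets (j) aside: (k) is engaged — a current Schedule 1 Registration is held. (l) would limit (k) — a current Schedule E Approval is held — but (m) sets (l) aside: (m) operates against (l): aggregate throughput is 2,040 units, less than the 2,560 units limit. (n) is not triggered (the property is let privately without advertisement), so (m) stands. Exception (d) stands.
Exception (e)'s conditions are all satisfied: a Small Lessor Declaration is on file; the compliance score is 60 points, meeting the 57 points threshold. However, paragraph (o) must be considered: (o) is triggered — assessed value is $159,500, under the $215,500 limit. Exception (e) does not apply.

No — exception (d) applies; Felix is not required to file Form RP-5.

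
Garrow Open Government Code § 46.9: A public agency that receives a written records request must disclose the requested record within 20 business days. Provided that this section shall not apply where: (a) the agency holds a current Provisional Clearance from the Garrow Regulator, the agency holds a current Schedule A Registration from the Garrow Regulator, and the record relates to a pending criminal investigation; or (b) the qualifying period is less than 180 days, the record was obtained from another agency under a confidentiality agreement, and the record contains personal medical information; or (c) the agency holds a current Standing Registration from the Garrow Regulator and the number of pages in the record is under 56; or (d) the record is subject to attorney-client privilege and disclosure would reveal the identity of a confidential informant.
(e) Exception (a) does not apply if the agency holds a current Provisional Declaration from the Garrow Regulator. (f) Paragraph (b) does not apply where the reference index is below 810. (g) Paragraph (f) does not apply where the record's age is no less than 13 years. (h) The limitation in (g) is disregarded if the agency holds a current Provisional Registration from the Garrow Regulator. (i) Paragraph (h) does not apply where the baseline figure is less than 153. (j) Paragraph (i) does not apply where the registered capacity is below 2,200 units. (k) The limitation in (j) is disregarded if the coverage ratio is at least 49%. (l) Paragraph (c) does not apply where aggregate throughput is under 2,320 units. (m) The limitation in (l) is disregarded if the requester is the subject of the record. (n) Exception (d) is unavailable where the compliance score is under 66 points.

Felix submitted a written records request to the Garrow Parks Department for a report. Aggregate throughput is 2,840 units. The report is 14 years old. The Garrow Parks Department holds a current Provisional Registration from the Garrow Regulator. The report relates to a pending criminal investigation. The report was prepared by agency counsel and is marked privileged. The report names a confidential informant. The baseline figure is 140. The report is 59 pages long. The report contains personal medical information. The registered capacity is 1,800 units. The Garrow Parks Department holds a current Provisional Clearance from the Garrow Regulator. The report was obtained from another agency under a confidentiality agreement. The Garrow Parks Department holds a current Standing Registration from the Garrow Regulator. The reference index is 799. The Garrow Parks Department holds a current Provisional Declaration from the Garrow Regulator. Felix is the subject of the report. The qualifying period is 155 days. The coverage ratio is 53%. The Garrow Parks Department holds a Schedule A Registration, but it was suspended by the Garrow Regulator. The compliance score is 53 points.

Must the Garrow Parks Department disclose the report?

No — exception (b) applies; the Garrow Parks Department is not required to disclose the report.

Exception (a) requires that the agency holds a current Schedule A Registration from the Garrow Regulator; but no current Schedule A Registration is held, so (a) is unavailable.
Exception (b)'s conditions are all satisfied: the qualifying period is 155 days, less than the 180 days limit; the report was obtained under a confidentiality agreement; the report contains personal medical information. Under paragraphs (f)–(k): (f) would limit (b) — the reference index is 799, below the 810 limit — but (g) sets (f) aside: (g) operates against (f): the record's age is 14 years, meeting the 13 years threshold. (h) would limit (g) — a current Provisional Registration is held — but (i) sets (h) aside: (i) operates against (h): the baseline figure is 140, less than the 153 limit. (j) would limit (i) — the registered capacity is 1,800 units, below the 2,200 units limit — but (k) sets (j) aside: (k) operates against (j): the coverage ratio is 53%, meeting the 49% threshold. Exception (b) stands.
Exception (c) does not apply: the number of pages in the record is 59, not under 56.
Exception (d)'s conditions are all satisfied: the report is privileged; the report names a confidential informant. But applying paragraph (n): (n) operates against (d): the compliance score is 53 points, under the 66 points limit. So (d) is unavailable.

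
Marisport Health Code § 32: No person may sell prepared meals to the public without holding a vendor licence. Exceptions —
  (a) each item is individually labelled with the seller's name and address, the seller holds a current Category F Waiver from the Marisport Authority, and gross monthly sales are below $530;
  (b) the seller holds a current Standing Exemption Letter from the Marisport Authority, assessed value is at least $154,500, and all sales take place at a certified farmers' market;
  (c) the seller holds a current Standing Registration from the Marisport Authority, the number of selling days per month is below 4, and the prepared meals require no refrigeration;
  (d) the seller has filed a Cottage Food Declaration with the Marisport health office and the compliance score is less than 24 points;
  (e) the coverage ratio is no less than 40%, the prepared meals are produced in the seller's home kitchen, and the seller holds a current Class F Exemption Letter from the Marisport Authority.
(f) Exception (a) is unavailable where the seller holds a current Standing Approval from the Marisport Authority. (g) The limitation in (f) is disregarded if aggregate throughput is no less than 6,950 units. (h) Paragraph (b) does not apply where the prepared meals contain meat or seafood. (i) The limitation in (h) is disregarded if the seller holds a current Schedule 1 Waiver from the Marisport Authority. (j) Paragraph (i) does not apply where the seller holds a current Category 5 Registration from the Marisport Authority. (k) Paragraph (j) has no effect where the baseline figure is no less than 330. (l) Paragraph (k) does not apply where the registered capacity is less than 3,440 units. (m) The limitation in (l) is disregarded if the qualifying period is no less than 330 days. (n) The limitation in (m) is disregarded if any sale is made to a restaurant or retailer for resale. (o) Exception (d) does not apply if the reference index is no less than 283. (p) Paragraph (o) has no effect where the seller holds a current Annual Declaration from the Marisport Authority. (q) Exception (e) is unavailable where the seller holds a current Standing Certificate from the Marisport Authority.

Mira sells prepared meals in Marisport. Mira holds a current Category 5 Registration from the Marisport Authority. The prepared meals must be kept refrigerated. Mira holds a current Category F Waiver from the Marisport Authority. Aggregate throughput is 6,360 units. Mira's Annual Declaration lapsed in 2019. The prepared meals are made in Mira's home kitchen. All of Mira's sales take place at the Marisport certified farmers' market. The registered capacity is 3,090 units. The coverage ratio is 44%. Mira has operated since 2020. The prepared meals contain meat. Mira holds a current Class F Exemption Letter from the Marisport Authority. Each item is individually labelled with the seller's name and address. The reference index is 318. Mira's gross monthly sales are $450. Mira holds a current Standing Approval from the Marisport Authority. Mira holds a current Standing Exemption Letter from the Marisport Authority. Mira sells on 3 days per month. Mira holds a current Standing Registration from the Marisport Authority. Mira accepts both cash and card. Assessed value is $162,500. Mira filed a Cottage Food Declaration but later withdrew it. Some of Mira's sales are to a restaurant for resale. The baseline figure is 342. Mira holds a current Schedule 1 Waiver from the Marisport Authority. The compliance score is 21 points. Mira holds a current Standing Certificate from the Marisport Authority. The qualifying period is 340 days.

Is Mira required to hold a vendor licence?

Exception (a) is satisfied on its face — items are individually labelled; a current Category F Waiver is held; gross monthly sales are $450, below the $530 limit. But applying paragraphs (f)–(g): (f) operates against (a): a current Standing Approval is held. (g), which would lift (f), does not operate here — aggregate throughput is 6,360 units, short of 6,950 units. (a) is therefore removed.
Exception (b): a current Standing Exemption Letter is held; assessed value is $162,500, meeting the $154,500 threshold; all sales are at a certified farmers' market — every condition holds. But: (h) operates against (b): the prepared meals contain meat. (i) would limit (h) — a current Schedule 1 Waiver is held — but (j) sets (i) aside: (j) operates against (i): a current Category 5 Registration is held. (k) operates (the baseline figure is 342, meeting the 330 threshold), but is overridden by (l): (l) applies — the registered capacity is 3,090 units, less than the 3,440 units limit. (m) would limit (l) — the qualifying period is 340 days, meeting the 330 days threshold — but (n) sets (m) aside: (n) is engaged — some sales are to a restaurant for resale. (b) is therefore removed.
Exception (c) fails — the prepared meals require refrigeration.
Exception (d) requires that the seller has filed a Cottage Food Declaration with the Marisport health office; but the Cottage Food Declaration was withdrawn, so (d) is unavailable.
Exception (e): the coverage ratio is 44%, meeting the 40% threshold; the prepared meals are home-kitchen produced; a current Class F Exemption Letter is held — every condition holds. But: (q) operates — a current Standing Certificate is held. (e) is therefore removed.
No exception displaces § 32.

Yes — Mira must hold a vendor licence.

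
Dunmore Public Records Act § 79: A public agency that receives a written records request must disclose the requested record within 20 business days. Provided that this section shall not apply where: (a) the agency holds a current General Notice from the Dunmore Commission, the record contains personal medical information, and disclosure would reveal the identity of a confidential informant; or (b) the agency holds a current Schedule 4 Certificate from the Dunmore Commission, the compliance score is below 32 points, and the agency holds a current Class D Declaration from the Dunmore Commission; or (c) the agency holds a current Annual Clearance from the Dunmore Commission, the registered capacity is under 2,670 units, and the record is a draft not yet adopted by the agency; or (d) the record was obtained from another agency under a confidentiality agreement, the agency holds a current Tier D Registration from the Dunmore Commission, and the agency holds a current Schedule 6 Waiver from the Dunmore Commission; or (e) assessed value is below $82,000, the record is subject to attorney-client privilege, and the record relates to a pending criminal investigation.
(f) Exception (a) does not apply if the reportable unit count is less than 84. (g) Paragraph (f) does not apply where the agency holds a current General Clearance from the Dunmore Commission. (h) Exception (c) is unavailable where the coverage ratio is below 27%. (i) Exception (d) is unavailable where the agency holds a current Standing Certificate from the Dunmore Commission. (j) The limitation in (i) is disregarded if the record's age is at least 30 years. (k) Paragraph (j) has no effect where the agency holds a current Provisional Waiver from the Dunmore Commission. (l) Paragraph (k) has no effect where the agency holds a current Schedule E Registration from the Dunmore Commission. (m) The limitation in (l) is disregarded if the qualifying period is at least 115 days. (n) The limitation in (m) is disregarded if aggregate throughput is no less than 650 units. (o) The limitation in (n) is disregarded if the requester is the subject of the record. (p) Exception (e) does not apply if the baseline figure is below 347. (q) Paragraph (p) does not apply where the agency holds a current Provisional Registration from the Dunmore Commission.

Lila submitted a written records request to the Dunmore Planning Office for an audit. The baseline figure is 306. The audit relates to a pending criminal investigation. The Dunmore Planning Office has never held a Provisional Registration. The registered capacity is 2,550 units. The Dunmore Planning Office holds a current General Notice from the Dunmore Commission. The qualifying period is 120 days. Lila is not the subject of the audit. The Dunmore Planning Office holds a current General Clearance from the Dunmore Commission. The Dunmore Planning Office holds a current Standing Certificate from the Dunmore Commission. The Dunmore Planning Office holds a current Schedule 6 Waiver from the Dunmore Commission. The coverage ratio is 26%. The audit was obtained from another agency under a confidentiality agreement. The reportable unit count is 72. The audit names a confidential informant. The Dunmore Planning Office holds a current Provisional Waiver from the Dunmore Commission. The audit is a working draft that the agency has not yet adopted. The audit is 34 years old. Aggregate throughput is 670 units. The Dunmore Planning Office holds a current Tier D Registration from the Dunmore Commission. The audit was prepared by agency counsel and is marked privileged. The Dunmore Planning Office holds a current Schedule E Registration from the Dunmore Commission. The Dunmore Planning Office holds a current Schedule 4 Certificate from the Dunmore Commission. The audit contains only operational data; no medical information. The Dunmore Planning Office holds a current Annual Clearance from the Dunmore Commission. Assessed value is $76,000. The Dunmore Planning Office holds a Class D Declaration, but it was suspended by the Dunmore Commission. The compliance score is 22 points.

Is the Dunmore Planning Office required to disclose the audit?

No — exception (d) applies; the Dunmore Planning Office is not required to disclose the audit.

Exception (a) does not apply: the audit contains only operational data.
Exception (b) fails — no current Class D Declaration is held.
Exception (c): a current Annual Clearance is held; the registered capacity is 2,550 units, under the 2,670 units limit; the audit is an unadopted draft — every condition holds. But applying paragraph (h): (h) operates against (c): the coverage ratio is 26%, below the 27% limit. So (c) is unavailable.
Exception (d): the audit was obtained under a confidentiality agreement; a current Tier D Registration is held; a current Schedule 6 Waiver is held — every condition holds. Under paragraphs (i)–(o): (i) would limit (d) — a current Standing Certificate is held — but (j) sets (i) aside: (j) operates against (i): the record's age is 34 years, meeting the 30 years threshold. (k) would limit (j) — a current Provisional Waiver is held — but (l) sets (k) aside: (l) operates against (k): a current Schedule E Registration is held. (m) would limit (l) — the qualifying period is 120 days, meeting the 115 days threshold — but (n) sets (m) aside: (n) operates — aggregate throughput is 670 units, meeting the 650 units threshold. (o), which would lift (n), is not triggered — Lila is not the subject of the audit. Exception (d) stands.
Exception (e)'s conditions are all satisfied: assessed value is $76,000, below the $82,000 limit; the audit is privileged; the audit relates to a pending investigation. However, paragraphs (p)–(q) must be considered: (p) applies — the baseline figure is 306, below the 347 limit. (q), which would lift (p), is inapplicable — there is no Provisional Registration in force. (e) is therefore removed.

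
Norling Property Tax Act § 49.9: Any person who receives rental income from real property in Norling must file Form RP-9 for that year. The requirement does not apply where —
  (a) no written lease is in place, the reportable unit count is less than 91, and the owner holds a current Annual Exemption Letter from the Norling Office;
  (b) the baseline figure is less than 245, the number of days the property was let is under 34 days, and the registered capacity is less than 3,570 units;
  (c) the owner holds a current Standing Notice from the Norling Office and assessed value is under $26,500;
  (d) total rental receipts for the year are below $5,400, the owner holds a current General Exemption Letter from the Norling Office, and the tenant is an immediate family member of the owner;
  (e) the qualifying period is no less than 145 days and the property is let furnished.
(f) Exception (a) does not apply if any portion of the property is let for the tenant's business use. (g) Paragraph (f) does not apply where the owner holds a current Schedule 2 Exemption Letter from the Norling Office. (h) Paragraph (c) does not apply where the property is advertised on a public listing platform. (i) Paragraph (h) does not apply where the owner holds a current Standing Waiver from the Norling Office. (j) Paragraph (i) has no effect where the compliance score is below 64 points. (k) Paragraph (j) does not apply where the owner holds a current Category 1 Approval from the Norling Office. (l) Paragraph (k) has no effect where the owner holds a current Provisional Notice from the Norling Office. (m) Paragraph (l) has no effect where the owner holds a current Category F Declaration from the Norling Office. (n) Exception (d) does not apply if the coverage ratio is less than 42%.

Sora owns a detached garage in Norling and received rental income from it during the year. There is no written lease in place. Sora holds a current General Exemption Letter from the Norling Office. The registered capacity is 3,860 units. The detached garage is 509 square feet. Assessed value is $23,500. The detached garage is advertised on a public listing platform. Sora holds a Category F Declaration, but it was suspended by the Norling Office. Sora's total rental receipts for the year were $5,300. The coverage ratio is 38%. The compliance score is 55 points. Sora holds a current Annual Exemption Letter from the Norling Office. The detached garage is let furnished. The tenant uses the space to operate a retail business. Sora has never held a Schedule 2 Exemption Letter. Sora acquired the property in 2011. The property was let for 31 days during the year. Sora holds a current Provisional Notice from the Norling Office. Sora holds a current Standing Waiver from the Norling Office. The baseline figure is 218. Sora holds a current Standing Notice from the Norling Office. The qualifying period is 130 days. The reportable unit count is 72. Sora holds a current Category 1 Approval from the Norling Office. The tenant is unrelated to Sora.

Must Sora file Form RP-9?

Exception (a): there is no written lease; the reportable unit count is 72, less than the 91 limit; a current Annual Exemption Letter is held — every condition holds. But: (f) operates — the space is let for business use. (g) does not operate here (the Schedule 2 Exemption Letter is not current), so (f) stands. (a) is therefore removed.
Exception (b) fails — the registered capacity is 3,860 units, not less than 3,570 units.
Exception (c) is satisfied on its face — a current Standing Notice is held; assessed value is $23,500, under the $26,500 limit. But applying paragraphs (h)–(m): (h) operates against (c): the property is publicly advertised. (i) would limit (h) — a current Standing Waiver is held — but (j) sets (i) aside: (j) operates against (i): the compliance score is 55 points, below the 64 points limit. (k) is triggered (a current Category 1 Approval is held), but yields to (l): (l) applies — a current Provisional Notice is held. (m) does not operate here (no current Category F Declaration is held), so (l) stands. Exception (c) does not apply.
Exception (d) requires that the tenant is an immediate family member of the owner; but the tenant is unrelated to the owner, so (d) is unavailable.
Exception (e) requires that the qualifying period is no less than 145 days; but the qualifying period is 130 days, short of 145 days, so (e) is unavailable.
None of the exceptions is available; § 49.9 applies in full.

Yes — Sora must file Form RP-9.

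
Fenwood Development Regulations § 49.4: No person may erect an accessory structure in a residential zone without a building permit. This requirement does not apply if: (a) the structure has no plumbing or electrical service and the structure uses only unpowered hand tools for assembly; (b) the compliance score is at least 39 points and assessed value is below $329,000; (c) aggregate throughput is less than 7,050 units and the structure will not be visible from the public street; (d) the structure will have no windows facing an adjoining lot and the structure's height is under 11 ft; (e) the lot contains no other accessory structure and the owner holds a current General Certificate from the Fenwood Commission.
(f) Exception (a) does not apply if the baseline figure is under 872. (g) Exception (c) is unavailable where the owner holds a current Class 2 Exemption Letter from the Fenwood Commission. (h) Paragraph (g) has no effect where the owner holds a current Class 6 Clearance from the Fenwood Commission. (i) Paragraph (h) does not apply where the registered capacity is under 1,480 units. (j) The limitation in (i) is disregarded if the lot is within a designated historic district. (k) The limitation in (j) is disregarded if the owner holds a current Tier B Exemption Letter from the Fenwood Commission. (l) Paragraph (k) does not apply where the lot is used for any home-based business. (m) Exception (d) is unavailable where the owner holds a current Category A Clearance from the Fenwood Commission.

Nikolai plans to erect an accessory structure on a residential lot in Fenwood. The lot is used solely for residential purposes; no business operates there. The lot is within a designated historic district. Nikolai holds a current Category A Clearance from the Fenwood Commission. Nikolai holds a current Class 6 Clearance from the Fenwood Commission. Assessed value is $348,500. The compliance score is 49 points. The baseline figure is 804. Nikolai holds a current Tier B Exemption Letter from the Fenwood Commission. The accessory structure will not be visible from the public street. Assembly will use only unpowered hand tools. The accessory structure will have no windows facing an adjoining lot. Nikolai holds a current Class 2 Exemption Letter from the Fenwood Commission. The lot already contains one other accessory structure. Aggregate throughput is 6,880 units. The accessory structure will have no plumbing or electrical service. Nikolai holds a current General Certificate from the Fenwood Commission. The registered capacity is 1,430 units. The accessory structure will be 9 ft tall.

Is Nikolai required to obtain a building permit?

Exception (a)'s conditions are all satisfied: there is no plumbing or electrical service; assembly uses only hand tools. However, paragraph (f) must be considered: (f) operates — the baseline figure is 804, under the 872 limit. (a) is therefore removed.
Exception (b) requires that assessed value is below $329,000; but assessed value is $348,500, not below $329,000, so (b) is unavailable.
Exception (c) is satisfied on its face — aggregate throughput is 6,880 units, less than the 7,050 units limit; the structure will not be visible from the street. But: (g) is engaged — a current Class 2 Exemption Letter is held. (h) would limit (g) — a current Class 6 Clearance is held — but (i) sets (h) aside: (i) is engaged — the registered capacity is 1,430 units, under the 1,480 units limit. (j) would limit (i) — the lot is in a historic district — but (k) sets (j) aside: (k) operates against (j): a current Tier B Exemption Letter is held. (l) is not triggered (the lot is solely residential), so (k) stands. (c) is therefore removed.
All of (d)'s requirements are met (no windows face an adjoining lot; the structure's height is 9 ft, under the 11 ft limit). Turning to paragraph (m): (m) operates against (d): a current Category A Clearance is held. So (d) is unavailable.
Exception (e) does not apply: the lot already has another accessory structure.
Every exception is unavailable, so the rule governs.

Yes — Nikolai must obtain a building permit.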